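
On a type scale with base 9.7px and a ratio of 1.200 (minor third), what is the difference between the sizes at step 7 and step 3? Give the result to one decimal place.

Step 3: 9.7 × 1.200³ = 16.762px
Step 7: 9.7 × 1.200⁷ = 34.757px
Difference: 34.757 − 16.762 = 17.995px

18.0px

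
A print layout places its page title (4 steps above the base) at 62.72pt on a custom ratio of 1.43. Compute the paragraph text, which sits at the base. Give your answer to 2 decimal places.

62.72 ÷ 1.43⁴ = 62.72 ÷ 4.18162 ≈ 14.999

15.00pt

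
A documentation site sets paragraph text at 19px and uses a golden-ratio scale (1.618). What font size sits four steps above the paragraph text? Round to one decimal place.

19.0 × 1.618⁴ = 19.0 × 6.85353 ≈ 130.22

130.2px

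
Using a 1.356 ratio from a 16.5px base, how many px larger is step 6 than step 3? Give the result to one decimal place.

61.4px

Step 3: 16.5 × 1.356³ = 41.140px
Step 6: 16.5 × 1.356⁶ = 102.575px
Difference: 102.575 − 41.140 = 61.435px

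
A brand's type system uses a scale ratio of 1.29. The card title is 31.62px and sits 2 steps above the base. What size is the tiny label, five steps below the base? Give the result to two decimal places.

5.32px

31.62 ÷ 1.29⁷ = 31.62 ÷ 5.94467 ≈ 5.319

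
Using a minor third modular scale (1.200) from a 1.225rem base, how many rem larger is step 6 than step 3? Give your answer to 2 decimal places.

Step 3: 1.225 × 1.200³ = 2.1168rem
Step 6: 1.225 × 1.200⁶ = 3.6578rem
Difference: 3.6578 − 2.1168 = 1.5410rem

1.54rem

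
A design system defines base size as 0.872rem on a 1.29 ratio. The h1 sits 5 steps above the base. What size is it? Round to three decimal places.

3.115rem

Every step multiplies by the scale ratio.
0.872 × 1.29⁵ = 0.872 × 3.57231 ≈ 3.115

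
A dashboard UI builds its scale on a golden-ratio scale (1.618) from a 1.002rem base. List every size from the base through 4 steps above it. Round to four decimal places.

Step 0: 1.002rem
Step 1: 1.002 × 1.618 = 1.6212
Step 2: 1.002 × 1.618² = 2.6232
Step 3: 1.002 × 1.618³ = 4.2443
Step 4: 1.002 × 1.618⁴ = 6.8672

1.0020rem, 1.6212rem, 2.6232rem, 4.2443rem, 6.8672rem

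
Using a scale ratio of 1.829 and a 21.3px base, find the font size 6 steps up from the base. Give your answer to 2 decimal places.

Each step on a modular scale multiplies by the ratio, so the size n steps from the base is base × ratioⁿ.
21.3 × 1.829⁶ = 21.3 × 37.43538 ≈ 797.37

797.37px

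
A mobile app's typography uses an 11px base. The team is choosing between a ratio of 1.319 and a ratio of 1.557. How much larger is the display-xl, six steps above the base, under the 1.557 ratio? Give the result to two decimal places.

98.80px

At 1.319: 11.0 × 1.319⁶ = 57.9244px
At 1.557: 11.0 × 1.557⁶ = 156.7200px
Difference: 156.7200 − 57.9244 = 98.7956px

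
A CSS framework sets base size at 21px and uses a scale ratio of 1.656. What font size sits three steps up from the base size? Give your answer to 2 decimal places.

95.37px

21.0 × 1.656³ = 21.0 × 4.54131 ≈ 95.37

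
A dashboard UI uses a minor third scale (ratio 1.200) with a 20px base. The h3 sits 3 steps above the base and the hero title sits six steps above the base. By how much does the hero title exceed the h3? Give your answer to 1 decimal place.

Step 3: 20.0 × 1.200³ = 34.560px
Step 6: 20.0 × 1.200⁶ = 59.720px
Difference: 59.720 − 34.560 = 25.160px

25.2px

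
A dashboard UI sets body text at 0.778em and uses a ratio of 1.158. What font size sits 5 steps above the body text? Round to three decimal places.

0.778 × 1.158⁵ = 0.778 × 2.08230 ≈ 1.620

1.620em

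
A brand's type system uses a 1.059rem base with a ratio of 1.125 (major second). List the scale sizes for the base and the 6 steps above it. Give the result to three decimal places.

Step 0: 1.059rem
Step 1: 1.059 × 1.125 = 1.191
Step 2: 1.059 × 1.125² = 1.340
Step 3: 1.059 × 1.125³ = 1.508
Step 4: 1.059 × 1.125⁴ = 1.696
Step 5: 1.059 × 1.125⁵ = 1.908
Step 6: 1.059 × 1.125⁶ = 2.147

1.059rem, 1.191rem, 1.340rem, 1.508rem, 1.696rem, 1.908rem, 2.147rem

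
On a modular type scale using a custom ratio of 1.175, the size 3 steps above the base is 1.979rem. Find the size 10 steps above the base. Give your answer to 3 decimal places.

6.119rem

Moving from step +3 to step +10 is 7 steps up, so multiply by r⁷.
1.979 × 1.175⁷ = 1.979 × 3.09218 ≈ 6.119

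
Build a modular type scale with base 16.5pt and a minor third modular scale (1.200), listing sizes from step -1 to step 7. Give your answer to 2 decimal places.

13.75pt, 16.50pt, 19.80pt, 23.76pt, 28.51pt, 34.21pt, 41.06pt, 49.27pt, 59.12pt

Step -1: 16.5 ÷ 1.200 = 13.75
Step 0: 16.5pt
Step 1: 16.5 × 1.200 = 19.80
Step 2: 16.5 × 1.200² = 23.76
Step 3: 16.5 × 1.200³ = 28.51
Step 4: 16.5 × 1.200⁴ = 34.21
Step 5: 16.5 × 1.200⁵ = 41.06
Step 6: 16.5 × 1.200⁶ = 49.27
Step 7: 16.5 × 1.200⁷ = 59.12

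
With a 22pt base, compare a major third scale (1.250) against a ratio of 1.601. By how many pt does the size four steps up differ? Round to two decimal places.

Major third: 22.0 × 1.250⁴ = 53.7109pt
At 1.601: 22.0 × 1.601⁴ = 144.5400pt
Difference: 144.5400 − 53.7109 = 90.8291pt

90.83pt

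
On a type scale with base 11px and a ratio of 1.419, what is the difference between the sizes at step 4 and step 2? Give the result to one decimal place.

Step 2: 11.0 × 1.419² = 22.149px
Step 4: 11.0 × 1.419⁴ = 44.599px
Difference: 44.599 − 22.149 = 22.450px

22.4px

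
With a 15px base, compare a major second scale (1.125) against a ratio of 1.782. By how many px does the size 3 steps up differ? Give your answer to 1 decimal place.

Major second: 15.0 × 1.125³ = 21.357px
At 1.782: 15.0 × 1.782³ = 84.882px
Difference: 84.882 − 21.357 = 63.525px

63.5px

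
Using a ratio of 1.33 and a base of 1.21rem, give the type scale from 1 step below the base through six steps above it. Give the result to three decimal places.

0.910rem, 1.210rem, 1.609rem, 2.140rem, 2.847rem, 3.786rem, 5.036rem, 6.697rem

Step -1: 1.21 ÷ 1.33 = 0.910
Step 0: 1.21rem
Step 1: 1.21 × 1.33 = 1.609
Step 2: 1.21 × 1.33² = 2.140
Step 3: 1.21 × 1.33³ = 2.847
Step 4: 1.21 × 1.33⁴ = 3.786
Step 5: 1.21 × 1.33⁵ = 5.036
Step 6: 1.21 × 1.33⁶ = 6.697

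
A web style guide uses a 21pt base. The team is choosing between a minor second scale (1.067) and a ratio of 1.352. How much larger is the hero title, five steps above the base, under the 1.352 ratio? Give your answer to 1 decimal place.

65.8pt

Minor second: 21.0 × 1.067⁵ = 29.043pt
At 1.352: 21.0 × 1.352⁵ = 94.864pt
Difference: 94.864 − 29.043 = 65.821pt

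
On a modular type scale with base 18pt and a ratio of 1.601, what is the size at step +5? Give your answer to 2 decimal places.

189.33pt

A modular type scale is a geometric sequence: sizeₙ = base × rⁿ.
18.0 × 1.601⁵ = 18.0 × 10.51857 ≈ 189.33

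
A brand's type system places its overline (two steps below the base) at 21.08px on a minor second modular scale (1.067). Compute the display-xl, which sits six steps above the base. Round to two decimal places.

35.41px

21.08 × 1.067⁸ = 21.08 × 1.68002 ≈ 35.415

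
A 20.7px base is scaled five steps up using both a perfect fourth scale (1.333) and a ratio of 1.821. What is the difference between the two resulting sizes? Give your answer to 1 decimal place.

Perfect fourth: 20.7 × 1.333⁵ = 87.121px
At 1.821: 20.7 × 1.821⁵ = 414.496px
Difference: 414.496 − 87.121 = 327.375px

327.4px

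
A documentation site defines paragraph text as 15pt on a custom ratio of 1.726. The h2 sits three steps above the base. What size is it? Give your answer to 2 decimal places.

15.0 × 1.726³ = 15.0 × 5.14189 ≈ 77.13

77.13pt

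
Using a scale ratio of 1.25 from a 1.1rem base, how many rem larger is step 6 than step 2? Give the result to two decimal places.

2.48rem

Step 2: 1.1 × 1.25² = 1.7188rem
Step 6: 1.1 × 1.25⁶ = 4.1962rem
Difference: 4.1962 − 1.7188 = 2.4774rem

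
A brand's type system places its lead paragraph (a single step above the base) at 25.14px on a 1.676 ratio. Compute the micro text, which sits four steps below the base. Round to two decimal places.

1.90px

25.14 ÷ 1.676⁵ = 25.14 ÷ 13.22422 ≈ 1.901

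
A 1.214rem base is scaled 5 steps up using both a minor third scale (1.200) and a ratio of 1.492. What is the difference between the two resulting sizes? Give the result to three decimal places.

Minor third: 1.214 × 1.200⁵ = 3.02082rem
At 1.492: 1.214 × 1.492⁵ = 8.97559rem
Difference: 8.97559 − 3.02082 = 5.95477rem

5.955rem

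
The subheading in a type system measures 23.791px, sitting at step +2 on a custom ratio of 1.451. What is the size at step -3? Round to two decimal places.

Moving from step +2 to step -3 is 5 steps down, so divide by r⁵.
23.791 ÷ 1.451⁵ = 23.791 ÷ 6.43187 ≈ 3.699

3.70px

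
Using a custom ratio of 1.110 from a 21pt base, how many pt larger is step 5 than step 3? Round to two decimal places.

6.67pt

Step 3: 21.0 × 1.110³ = 28.7203pt
Step 5: 21.0 × 1.110⁵ = 35.3862pt
Difference: 35.3862 − 28.7203 = 6.6659pt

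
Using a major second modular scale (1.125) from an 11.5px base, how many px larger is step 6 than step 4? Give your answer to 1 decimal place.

Step 4: 11.5 × 1.125⁴ = 18.421px
Step 6: 11.5 × 1.125⁶ = 23.314px
Difference: 23.314 − 18.421 = 4.893px

4.9px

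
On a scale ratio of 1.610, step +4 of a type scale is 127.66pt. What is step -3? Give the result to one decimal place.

The gap is -3 − (4) = -7 steps, so the factor is 1.610^-7.
127.66 ÷ 1.610⁷ = 127.66 ÷ 28.04020 ≈ 4.553

4.6pt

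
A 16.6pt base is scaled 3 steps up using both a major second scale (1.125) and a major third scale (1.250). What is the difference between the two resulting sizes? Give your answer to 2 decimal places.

8.79pt

Major second: 16.6 × 1.125³ = 23.6355pt
Major third: 16.6 × 1.250³ = 32.4219pt
Difference: 32.4219 − 23.6355 = 8.7864pt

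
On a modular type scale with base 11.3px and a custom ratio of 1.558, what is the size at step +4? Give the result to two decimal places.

11.3 × 1.558⁴ = 11.3 × 5.89210 ≈ 66.58

66.58px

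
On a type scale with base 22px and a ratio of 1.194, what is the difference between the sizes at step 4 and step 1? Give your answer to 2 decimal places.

18.45px

Step 1: 22.0 × 1.194 = 26.2680px
Step 4: 22.0 × 1.194⁴ = 44.7136px
Difference: 44.7136 − 26.2680 = 18.4456px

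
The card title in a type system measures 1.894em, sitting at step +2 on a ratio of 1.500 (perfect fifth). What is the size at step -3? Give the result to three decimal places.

0.249em

The gap is -3 − (2) = -5 steps, so the factor is 1.500^-5.
1.894 ÷ 1.500⁵ = 1.894 ÷ 7.59375 ≈ 0.249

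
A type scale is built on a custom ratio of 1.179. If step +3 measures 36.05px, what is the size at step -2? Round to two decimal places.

15.82px

36.05 ÷ 1.179⁵ = 36.05 ÷ 2.27808 ≈ 15.825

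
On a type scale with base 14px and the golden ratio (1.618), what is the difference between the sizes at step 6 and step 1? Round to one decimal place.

Step 1: 14.0 × 1.618 = 22.652px
Step 6: 14.0 × 1.618⁶ = 251.188px
Difference: 251.188 − 22.652 = 228.536px

228.5px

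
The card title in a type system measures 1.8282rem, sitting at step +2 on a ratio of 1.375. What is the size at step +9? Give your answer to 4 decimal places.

16.9880rem

1.8282 × 1.375⁷ = 1.8282 × 9.29221 ≈ 16.9880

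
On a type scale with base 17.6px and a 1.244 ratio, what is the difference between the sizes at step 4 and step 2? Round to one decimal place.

Step 2: 17.6 × 1.244² = 27.237px
Step 4: 17.6 × 1.244⁴ = 42.150px
Difference: 42.150 − 27.237 = 14.913px

14.9px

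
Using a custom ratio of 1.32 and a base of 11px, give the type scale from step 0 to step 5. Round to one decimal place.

Step 0: 11px
Step 1: 11.0 × 1.32 = 14.5
Step 2: 11.0 × 1.32² = 19.2
Step 3: 11.0 × 1.32³ = 25.3
Step 4: 11.0 × 1.32⁴ = 33.4
Step 5: 11.0 × 1.32⁵ = 44.1

11.0px, 14.5px, 19.2px, 25.3px, 33.4px, 44.1px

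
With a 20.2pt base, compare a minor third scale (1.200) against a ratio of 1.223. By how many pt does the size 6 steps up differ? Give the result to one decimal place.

7.3pt

Minor third: 20.2 × 1.200⁶ = 60.317pt
At 1.223: 20.2 × 1.223⁶ = 67.594pt
Difference: 67.594 − 60.317 = 7.277pt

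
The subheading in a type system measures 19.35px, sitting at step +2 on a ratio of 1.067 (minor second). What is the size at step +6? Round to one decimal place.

25.1px

The gap is 6 − (2) = 4 steps, so the factor is 1.067^4.
19.35 × 1.067⁴ = 19.35 × 1.29616 ≈ 25.081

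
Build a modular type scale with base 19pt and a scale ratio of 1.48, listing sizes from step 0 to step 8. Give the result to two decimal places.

Step 0: 19pt
Step 1: 19.0 × 1.48 = 28.12
Step 2: 19.0 × 1.48² = 41.62
Step 3: 19.0 × 1.48³ = 61.59
Step 4: 19.0 × 1.48⁴ = 91.16
Step 5: 19.0 × 1.48⁵ = 134.92
Step 6: 19.0 × 1.48⁶ = 199.68
Step 7: 19.0 × 1.48⁷ = 295.52
Step 8: 19.0 × 1.48⁸ = 437.37

19.00pt, 28.12pt, 41.62pt, 61.59pt, 91.16pt, 134.92pt, 199.68pt, 295.52pt, 437.37pt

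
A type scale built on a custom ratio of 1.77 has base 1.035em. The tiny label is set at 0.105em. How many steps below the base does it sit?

4

1.77ⁿ = 1.035 / 0.105 = 9.8571
n = ln(9.8571) / ln(1.77) = 2.2882 / 0.5710 ≈ 4.01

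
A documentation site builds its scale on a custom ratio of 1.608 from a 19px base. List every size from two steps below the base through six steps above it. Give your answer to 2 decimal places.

7.35px, 11.82px, 19.00px, 30.55px, 49.13px, 79.00px, 127.03px, 204.26px, 328.45px

Step -2: 19.0 ÷ 1.608² = 7.35
Step -1: 19.0 ÷ 1.608 = 11.82
Step 0: 19px
Step 1: 19.0 × 1.608 = 30.55
Step 2: 19.0 × 1.608² = 49.13
Step 3: 19.0 × 1.608³ = 79.00
Step 4: 19.0 × 1.608⁴ = 127.03
Step 5: 19.0 × 1.608⁵ = 204.26
Step 6: 19.0 × 1.608⁶ = 328.45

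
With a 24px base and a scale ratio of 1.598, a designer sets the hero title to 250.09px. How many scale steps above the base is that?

1.598ⁿ = 250.09 / 24 = 10.4204
n = ln(10.4204) / ln(1.598) = 2.3438 / 0.4688 ≈ 5.00

5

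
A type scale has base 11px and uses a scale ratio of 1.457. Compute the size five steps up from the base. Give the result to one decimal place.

72.2px

11.0 × 1.457⁵ = 11.0 × 6.56595 ≈ 72.23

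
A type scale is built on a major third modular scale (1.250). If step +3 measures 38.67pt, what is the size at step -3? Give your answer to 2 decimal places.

10.14pt

Moving from step +3 to step -3 is 6 steps down, so divide by r⁶.
38.67 ÷ 1.250⁶ = 38.67 ÷ 3.81470 ≈ 10.137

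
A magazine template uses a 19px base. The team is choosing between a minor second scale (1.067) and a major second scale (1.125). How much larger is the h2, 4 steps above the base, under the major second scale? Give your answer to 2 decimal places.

Minor second: 19.0 × 1.067⁴ = 24.6270px
Major second: 19.0 × 1.125⁴ = 30.4343px
Difference: 30.4343 − 24.6270 = 5.8073px

5.81px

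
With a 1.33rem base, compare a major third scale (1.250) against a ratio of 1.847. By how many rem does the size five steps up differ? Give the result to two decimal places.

24.53rem

Major third: 1.33 × 1.250⁵ = 4.0588rem
At 1.847: 1.33 × 1.847⁵ = 28.5882rem
Difference: 28.5882 − 4.0588 = 24.5294rem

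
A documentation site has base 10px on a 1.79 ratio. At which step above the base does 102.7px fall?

4

1.79ⁿ = 102.7 / 10 = 10.2700
n = ln(10.2700) / ln(1.79) = 2.3292 / 0.5822 ≈ 4.00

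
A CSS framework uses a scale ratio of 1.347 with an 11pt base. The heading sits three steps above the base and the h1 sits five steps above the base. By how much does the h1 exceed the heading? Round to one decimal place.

Step 3: 11.0 × 1.347³ = 26.884pt
Step 5: 11.0 × 1.347⁵ = 48.779pt
Difference: 48.779 − 26.884 = 21.895pt

21.9pt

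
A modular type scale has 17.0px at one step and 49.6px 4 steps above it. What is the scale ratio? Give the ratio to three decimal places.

The ratio satisfies 17.0 × r⁴ = 49.6, so r = (49.6 / 17.0)^(1/4).
r = 2.9176^(1/4) ≈ 1.3069

1.307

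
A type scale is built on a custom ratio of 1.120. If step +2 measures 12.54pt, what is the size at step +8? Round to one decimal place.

24.8pt

12.54 × 1.120⁶ = 12.54 × 1.97382 ≈ 24.752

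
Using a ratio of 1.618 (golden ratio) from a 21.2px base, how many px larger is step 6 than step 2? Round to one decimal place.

Step 2: 21.2 × 1.618² = 55.500px
Step 6: 21.2 × 1.618⁶ = 380.371px
Difference: 380.371 − 55.500 = 324.871px

324.9px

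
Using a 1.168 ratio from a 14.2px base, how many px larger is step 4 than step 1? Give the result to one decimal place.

9.8px

Step 1: 14.2 × 1.168 = 16.586px
Step 4: 14.2 × 1.168⁴ = 26.428px
Difference: 26.428 − 16.586 = 9.842px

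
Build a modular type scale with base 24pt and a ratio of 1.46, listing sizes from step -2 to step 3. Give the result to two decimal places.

11.26pt, 16.44pt, 24.00pt, 35.04pt, 51.16pt, 74.69pt

Step -2: 24.0 ÷ 1.46² = 11.26
Step -1: 24.0 ÷ 1.46 = 16.44
Step 0: 24pt
Step 1: 24.0 × 1.46 = 35.04
Step 2: 24.0 × 1.46² = 51.16
Step 3: 24.0 × 1.46³ = 74.69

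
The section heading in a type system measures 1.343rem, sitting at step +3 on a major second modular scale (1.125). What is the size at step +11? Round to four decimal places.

The gap is 11 − (3) = 8 steps, so the factor is 1.125^8.
1.343 × 1.125⁸ = 1.343 × 2.56578 ≈ 3.4458

3.4458rem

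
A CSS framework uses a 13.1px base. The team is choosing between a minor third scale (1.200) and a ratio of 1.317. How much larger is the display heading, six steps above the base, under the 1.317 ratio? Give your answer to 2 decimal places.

Minor third: 13.1 × 1.200⁶ = 39.1164px
At 1.317: 13.1 × 1.317⁶ = 68.3575px
Difference: 68.3575 − 39.1164 = 29.2411px

29.24px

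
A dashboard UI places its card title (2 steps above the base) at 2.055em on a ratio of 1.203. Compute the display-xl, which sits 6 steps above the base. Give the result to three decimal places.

The gap is 6 − (2) = 4 steps, so the factor is 1.203^4.
2.055 × 1.203⁴ = 2.055 × 2.09441 ≈ 4.304

4.304em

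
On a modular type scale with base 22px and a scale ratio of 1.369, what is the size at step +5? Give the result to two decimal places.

Each step on a modular scale multiplies by the ratio, so the size n steps from the base is base × ratioⁿ.
22.0 × 1.369⁵ = 22.0 × 4.80858 ≈ 105.79

105.79px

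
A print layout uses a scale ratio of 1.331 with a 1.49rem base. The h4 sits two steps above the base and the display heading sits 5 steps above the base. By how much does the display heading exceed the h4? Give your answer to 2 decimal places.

Step 2: 1.49 × 1.331² = 2.6396rem
Step 5: 1.49 × 1.331⁵ = 6.2241rem
Difference: 6.2241 − 2.6396 = 3.5845rem

3.58rem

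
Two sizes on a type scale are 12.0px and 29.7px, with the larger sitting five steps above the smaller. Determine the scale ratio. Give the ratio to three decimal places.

1.199

r⁵ = 29.7 / 12.0, so r = (29.7/12.0)^(1/5).
r = 2.4750^(1/5) ≈ 1.1987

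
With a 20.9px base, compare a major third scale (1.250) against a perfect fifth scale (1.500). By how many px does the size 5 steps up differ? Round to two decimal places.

94.93px

Major third: 20.9 × 1.250⁵ = 63.7817px
Perfect fifth: 20.9 × 1.500⁵ = 158.7094px
Difference: 158.7094 − 63.7817 = 94.9277px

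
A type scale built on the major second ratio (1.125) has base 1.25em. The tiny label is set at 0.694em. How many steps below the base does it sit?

1.125ⁿ = 1.25 / 0.694 = 1.8012
n = ln(1.8012) / ln(1.125) = 0.5884 / 0.1178 ≈ 5.00

5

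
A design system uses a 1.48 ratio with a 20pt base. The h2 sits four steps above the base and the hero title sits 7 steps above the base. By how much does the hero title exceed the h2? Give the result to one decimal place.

215.1pt

Step 4: 20.0 × 1.48⁴ = 95.957pt
Step 7: 20.0 × 1.48⁷ = 311.073pt
Difference: 311.073 − 95.957 = 215.116pt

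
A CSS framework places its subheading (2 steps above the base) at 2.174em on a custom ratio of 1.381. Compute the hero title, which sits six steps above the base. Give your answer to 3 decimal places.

7.907em

Moving from step +2 to step +6 is 4 steps up, so multiply by r⁴.
2.174 × 1.381⁴ = 2.174 × 3.63726 ≈ 7.907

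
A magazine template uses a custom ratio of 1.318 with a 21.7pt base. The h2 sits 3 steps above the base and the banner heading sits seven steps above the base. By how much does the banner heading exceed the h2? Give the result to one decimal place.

100.2pt

Step 3: 21.7 × 1.318³ = 49.683pt
Step 7: 21.7 × 1.318⁷ = 149.923pt
Difference: 149.923 − 49.683 = 100.240pt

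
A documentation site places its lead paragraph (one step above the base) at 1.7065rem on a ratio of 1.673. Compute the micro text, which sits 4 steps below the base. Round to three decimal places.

0.130rem

1.7065 ÷ 1.673⁵ = 1.7065 ÷ 13.10629 ≈ 0.130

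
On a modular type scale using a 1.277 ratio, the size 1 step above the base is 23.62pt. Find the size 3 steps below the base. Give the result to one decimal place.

23.62 ÷ 1.277⁴ = 23.62 ÷ 2.65928 ≈ 8.882

8.9pt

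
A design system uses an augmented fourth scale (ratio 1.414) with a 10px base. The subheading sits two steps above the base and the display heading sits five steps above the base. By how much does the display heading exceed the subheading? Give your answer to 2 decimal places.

36.53px

Step 2: 10.0 × 1.414² = 19.9940px
Step 5: 10.0 × 1.414⁵ = 56.5258px
Difference: 56.5258 − 19.9940 = 36.5318px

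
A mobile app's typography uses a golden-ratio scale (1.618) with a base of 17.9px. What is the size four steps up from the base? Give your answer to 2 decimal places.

Every step multiplies by the scale ratio.
17.9 × 1.618⁴ = 17.9 × 6.85353 ≈ 122.68

122.68px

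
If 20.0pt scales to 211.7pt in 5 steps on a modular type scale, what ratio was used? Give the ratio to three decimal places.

1.603

r⁵ = 211.7 / 20.0, so r = (211.7/20.0)^(1/5).
r = 10.5850^(1/5) ≈ 1.6030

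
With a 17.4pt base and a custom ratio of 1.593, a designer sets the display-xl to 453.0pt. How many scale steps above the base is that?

7

1.593ⁿ = 453.0 / 17.4 = 26.0345
n = ln(26.0345) / ln(1.593) = 3.2594 / 0.4656 ≈ 7.00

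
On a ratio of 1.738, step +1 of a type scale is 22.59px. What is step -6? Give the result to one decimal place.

0.5px

22.59 ÷ 1.738⁷ = 22.59 ÷ 47.90142 ≈ 0.472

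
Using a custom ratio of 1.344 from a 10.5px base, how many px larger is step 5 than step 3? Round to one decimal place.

20.6px

Step 3: 10.5 × 1.344³ = 25.491px
Step 5: 10.5 × 1.344⁵ = 46.045px
Difference: 46.045 − 25.491 = 20.554px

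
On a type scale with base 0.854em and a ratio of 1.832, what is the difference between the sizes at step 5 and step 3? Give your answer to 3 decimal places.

Step 3: 0.854 × 1.832³ = 5.25091em
Step 5: 0.854 × 1.832⁵ = 17.62322em
Difference: 17.62322 − 5.25091 = 12.37231em

12.372em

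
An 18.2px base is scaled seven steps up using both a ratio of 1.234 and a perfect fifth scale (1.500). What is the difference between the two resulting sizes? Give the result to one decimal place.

231.7px

At 1.234: 18.2 × 1.234⁷ = 79.301px
Perfect fifth: 18.2 × 1.500⁷ = 310.964px
Difference: 310.964 − 79.301 = 231.663px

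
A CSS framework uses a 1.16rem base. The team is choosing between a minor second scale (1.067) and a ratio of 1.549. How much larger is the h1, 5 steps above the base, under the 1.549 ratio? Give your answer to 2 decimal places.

8.74rem

Minor second: 1.16 × 1.067⁵ = 1.6043rem
At 1.549: 1.16 × 1.549⁵ = 10.3446rem
Difference: 10.3446 − 1.6043 = 8.7403rem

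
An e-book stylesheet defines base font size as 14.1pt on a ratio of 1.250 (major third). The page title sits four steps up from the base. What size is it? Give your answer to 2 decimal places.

34.42pt

A modular type scale is a geometric sequence: sizeₙ = base × rⁿ.
14.1 × 1.250⁴ = 14.1 × 2.44141 ≈ 34.42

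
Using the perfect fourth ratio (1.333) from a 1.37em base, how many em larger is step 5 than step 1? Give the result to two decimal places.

3.94em

Step 1: 1.37 × 1.333 = 1.8262em
Step 5: 1.37 × 1.333⁵ = 5.7660em
Difference: 5.7660 − 1.8262 = 3.9398em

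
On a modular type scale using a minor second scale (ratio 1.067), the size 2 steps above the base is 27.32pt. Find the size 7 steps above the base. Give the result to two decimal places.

The gap is 7 − (2) = 5 steps, so the factor is 1.067^5.
27.32 × 1.067⁵ = 27.32 × 1.38300 ≈ 37.784

37.78pt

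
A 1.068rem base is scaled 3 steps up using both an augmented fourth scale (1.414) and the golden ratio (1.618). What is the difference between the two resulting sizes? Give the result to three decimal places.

1.504rem

Augmented fourth: 1.068 × 1.414³ = 3.01939rem
Golden ratio: 1.068 × 1.618³ = 4.52384rem
Difference: 4.52384 − 3.01939 = 1.50445rem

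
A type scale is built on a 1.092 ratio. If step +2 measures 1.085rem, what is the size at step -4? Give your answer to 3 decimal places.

0.640rem

Moving from step +2 to step -4 is 6 steps down, so divide by r⁶.
1.085 ÷ 1.092⁶ = 1.085 ÷ 1.69565 ≈ 0.640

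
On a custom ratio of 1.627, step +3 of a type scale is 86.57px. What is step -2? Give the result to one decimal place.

7.6px

The gap is -2 − (3) = -5 steps, so the factor is 1.627^-5.
86.57 ÷ 1.627⁵ = 86.57 ÷ 11.40086 ≈ 7.593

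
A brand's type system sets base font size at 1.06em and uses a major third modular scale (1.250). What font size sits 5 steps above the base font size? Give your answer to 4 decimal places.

1.06 × 1.250⁵ = 1.06 × 3.05176 ≈ 3.2349

3.2349em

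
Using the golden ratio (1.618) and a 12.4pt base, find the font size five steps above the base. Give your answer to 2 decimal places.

Every step multiplies by the scale ratio.
12.4 × 1.618⁵ = 12.4 × 11.08901 ≈ 137.50

137.50pt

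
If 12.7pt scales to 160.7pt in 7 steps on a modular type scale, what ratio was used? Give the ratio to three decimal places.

1.437

r⁷ = 160.7 / 12.7, so r = (160.7/12.7)^(1/7).
r = 12.6535^(1/7) ≈ 1.4370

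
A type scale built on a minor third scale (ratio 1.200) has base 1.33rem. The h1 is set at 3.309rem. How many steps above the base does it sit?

5

1.200ⁿ = 3.309 / 1.33 = 2.4880
n = ln(2.4880) / ln(1.200) = 0.9115 / 0.1823 ≈ 5.00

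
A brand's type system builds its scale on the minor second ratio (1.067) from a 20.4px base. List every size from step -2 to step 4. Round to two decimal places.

17.92px, 19.12px, 20.40px, 21.77px, 23.23px, 24.78px, 26.44px

Step -2: 20.4 ÷ 1.067² = 17.92
Step -1: 20.4 ÷ 1.067 = 19.12
Step 0: 20.4px
Step 1: 20.4 × 1.067 = 21.77
Step 2: 20.4 × 1.067² = 23.23
Step 3: 20.4 × 1.067³ = 24.78
Step 4: 20.4 × 1.067⁴ = 26.44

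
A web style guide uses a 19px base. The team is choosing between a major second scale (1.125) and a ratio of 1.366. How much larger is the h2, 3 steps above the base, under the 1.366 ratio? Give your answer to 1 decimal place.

21.4px

Major second: 19.0 × 1.125³ = 27.053px
At 1.366: 19.0 × 1.366³ = 48.429px
Difference: 48.429 − 27.053 = 21.376px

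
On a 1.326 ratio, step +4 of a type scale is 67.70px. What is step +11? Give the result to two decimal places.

487.97px

Moving from step +4 to step +11 is 7 steps up, so multiply by r⁷.
67.70 × 1.326⁷ = 67.70 × 7.20783 ≈ 487.970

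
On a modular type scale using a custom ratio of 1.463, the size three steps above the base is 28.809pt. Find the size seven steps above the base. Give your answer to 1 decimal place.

The gap is 7 − (3) = 4 steps, so the factor is 1.463^4.
28.809 × 1.463⁴ = 28.809 × 4.58118 ≈ 131.979

132.0pt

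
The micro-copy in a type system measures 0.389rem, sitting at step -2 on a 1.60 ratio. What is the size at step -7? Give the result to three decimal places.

0.389 ÷ 1.60⁵ = 0.389 ÷ 10.48576 ≈ 0.037

0.037rem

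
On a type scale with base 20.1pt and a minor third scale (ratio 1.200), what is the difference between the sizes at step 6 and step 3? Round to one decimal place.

25.3pt

Step 3: 20.1 × 1.200³ = 34.733pt
Step 6: 20.1 × 1.200⁶ = 60.018pt
Difference: 60.018 − 34.733 = 25.285pt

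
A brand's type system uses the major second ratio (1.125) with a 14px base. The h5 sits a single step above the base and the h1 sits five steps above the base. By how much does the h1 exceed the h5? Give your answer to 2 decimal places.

9.48px

Step 1: 14.0 × 1.125 = 15.7500px
Step 5: 14.0 × 1.125⁵ = 25.2285px
Difference: 25.2285 − 15.7500 = 9.4785px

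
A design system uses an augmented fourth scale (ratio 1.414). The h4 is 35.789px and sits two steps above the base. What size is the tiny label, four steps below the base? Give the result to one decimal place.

4.5px

The gap is -4 − (2) = -6 steps, so the factor is 1.414^-6.
35.789 ÷ 1.414⁶ = 35.789 ÷ 7.99275 ≈ 4.478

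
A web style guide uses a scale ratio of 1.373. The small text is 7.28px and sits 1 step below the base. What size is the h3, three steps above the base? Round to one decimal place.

Moving from step -1 to step +3 is 4 steps up, so multiply by r⁴.
7.28 × 1.373⁴ = 7.28 × 3.55371 ≈ 25.871

25.9px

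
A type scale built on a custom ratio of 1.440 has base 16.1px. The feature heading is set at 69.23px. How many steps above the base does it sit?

4

1.440ⁿ = 69.23 / 16.1 = 4.3000
n = ln(4.3000) / ln(1.440) = 1.4586 / 0.3646 ≈ 4.00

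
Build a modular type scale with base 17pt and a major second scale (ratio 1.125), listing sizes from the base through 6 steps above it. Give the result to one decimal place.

17.0pt, 19.1pt, 21.5pt, 24.2pt, 27.2pt, 30.6pt, 34.5pt

Step 0: 17pt
Step 1: 17.0 × 1.125 = 19.1
Step 2: 17.0 × 1.125² = 21.5
Step 3: 17.0 × 1.125³ = 24.2
Step 4: 17.0 × 1.125⁴ = 27.2
Step 5: 17.0 × 1.125⁵ = 30.6
Step 6: 17.0 × 1.125⁶ = 34.5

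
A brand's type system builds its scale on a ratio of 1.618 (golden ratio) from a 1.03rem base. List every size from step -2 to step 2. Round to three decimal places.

0.393rem, 0.637rem, 1.030rem, 1.667rem, 2.696rem

Step -2: 1.03 ÷ 1.618² = 0.393
Step -1: 1.03 ÷ 1.618 = 0.637
Step 0: 1.03rem
Step 1: 1.03 × 1.618 = 1.667
Step 2: 1.03 × 1.618² = 2.696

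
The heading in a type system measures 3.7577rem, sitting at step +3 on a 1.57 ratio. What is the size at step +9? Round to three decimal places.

56.276rem

3.7577 × 1.57⁶ = 3.7577 × 14.97607 ≈ 56.276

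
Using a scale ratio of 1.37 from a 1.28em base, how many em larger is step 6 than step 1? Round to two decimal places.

6.71em

Step 1: 1.28 × 1.37 = 1.7536em
Step 6: 1.28 × 1.37⁶ = 8.4632em
Difference: 8.4632 − 1.7536 = 6.7096em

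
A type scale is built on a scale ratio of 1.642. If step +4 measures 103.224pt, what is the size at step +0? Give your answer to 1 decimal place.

Moving from step +4 to step +0 is 4 steps down, so divide by r⁴.
103.224 ÷ 1.642⁴ = 103.224 ÷ 7.26930 ≈ 14.200

14.2pt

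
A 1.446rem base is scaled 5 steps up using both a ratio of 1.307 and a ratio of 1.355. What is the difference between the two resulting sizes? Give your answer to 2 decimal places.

At 1.307: 1.446 × 1.307⁵ = 5.5150rem
At 1.355: 1.446 × 1.355⁵ = 6.6049rem
Difference: 6.6049 − 5.5150 = 1.0899rem

1.09rem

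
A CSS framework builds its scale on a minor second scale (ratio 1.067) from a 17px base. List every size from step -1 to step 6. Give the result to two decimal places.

15.93px, 17.00px, 18.14px, 19.35px, 20.65px, 22.03px, 23.51px, 25.09px

Step -1: 17.0 ÷ 1.067 = 15.93
Step 0: 17px
Step 1: 17.0 × 1.067 = 18.14
Step 2: 17.0 × 1.067² = 19.35
Step 3: 17.0 × 1.067³ = 20.65
Step 4: 17.0 × 1.067⁴ = 22.03
Step 5: 17.0 × 1.067⁵ = 23.51
Step 6: 17.0 × 1.067⁶ = 25.09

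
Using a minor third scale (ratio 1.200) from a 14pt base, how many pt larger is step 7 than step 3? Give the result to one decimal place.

26.0pt

Step 3: 14.0 × 1.200³ = 24.192pt
Step 7: 14.0 × 1.200⁷ = 50.165pt
Difference: 50.165 − 24.192 = 25.973pt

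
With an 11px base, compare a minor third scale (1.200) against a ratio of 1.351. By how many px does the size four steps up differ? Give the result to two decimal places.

Minor third: 11.0 × 1.200⁴ = 22.8096px
At 1.351: 11.0 × 1.351⁴ = 36.6449px
Difference: 36.6449 − 22.8096 = 13.8353px

13.84px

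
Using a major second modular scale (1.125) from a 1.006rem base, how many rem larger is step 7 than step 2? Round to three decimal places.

1.021rem

Step 2: 1.006 × 1.125² = 1.27322rem
Step 7: 1.006 × 1.125⁷ = 2.29438rem
Difference: 2.29438 − 1.27322 = 1.02116rem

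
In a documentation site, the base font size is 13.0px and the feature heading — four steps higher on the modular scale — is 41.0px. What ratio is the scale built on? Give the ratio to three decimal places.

The ratio satisfies 13.0 × r⁴ = 41.0, so r = (41.0 / 13.0)^(1/4).
r = 3.1538^(1/4) ≈ 1.3326

1.333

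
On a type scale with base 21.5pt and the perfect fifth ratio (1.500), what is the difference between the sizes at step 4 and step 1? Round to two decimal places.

76.59pt

Step 1: 21.5 × 1.500 = 32.2500pt
Step 4: 21.5 × 1.500⁴ = 108.8438pt
Difference: 108.8438 − 32.2500 = 76.5938pt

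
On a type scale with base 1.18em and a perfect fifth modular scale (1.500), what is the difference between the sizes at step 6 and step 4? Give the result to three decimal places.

Step 4: 1.18 × 1.500⁴ = 5.97375em
Step 6: 1.18 × 1.500⁶ = 13.44094em
Difference: 13.44094 − 5.97375 = 7.46719em

7.467em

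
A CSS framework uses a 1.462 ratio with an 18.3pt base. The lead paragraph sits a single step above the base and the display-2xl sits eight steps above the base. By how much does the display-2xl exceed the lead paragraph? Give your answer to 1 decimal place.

Step 1: 18.3 × 1.462 = 26.755pt
Step 8: 18.3 × 1.462⁸ = 381.971pt
Difference: 381.971 − 26.755 = 355.216pt

355.2pt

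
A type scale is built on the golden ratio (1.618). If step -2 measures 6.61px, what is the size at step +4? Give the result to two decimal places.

118.60px

6.61 × 1.618⁶ = 6.61 × 17.94201 ≈ 118.597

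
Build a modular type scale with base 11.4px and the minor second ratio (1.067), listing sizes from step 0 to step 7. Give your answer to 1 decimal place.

Step 0: 11.4px
Step 1: 11.4 × 1.067 = 12.2
Step 2: 11.4 × 1.067² = 13.0
Step 3: 11.4 × 1.067³ = 13.8
Step 4: 11.4 × 1.067⁴ = 14.8
Step 5: 11.4 × 1.067⁵ = 15.8
Step 6: 11.4 × 1.067⁶ = 16.8
Step 7: 11.4 × 1.067⁷ = 17.9

11.4px, 12.2px, 13.0px, 13.8px, 14.8px, 15.8px, 16.8px, 17.9px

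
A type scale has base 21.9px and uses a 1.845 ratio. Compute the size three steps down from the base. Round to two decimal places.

3.49px

21.9 ÷ 1.845³ = 21.9 ÷ 6.28043 ≈ 3.49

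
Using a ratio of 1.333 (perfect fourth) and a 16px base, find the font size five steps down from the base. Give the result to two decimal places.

3.80px

16.0 ÷ 1.333⁵ = 16.0 ÷ 4.20873 ≈ 3.80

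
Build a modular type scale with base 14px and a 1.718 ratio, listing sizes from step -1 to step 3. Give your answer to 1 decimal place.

Step -1: 14.0 ÷ 1.718 = 8.1
Step 0: 14px
Step 1: 14.0 × 1.718 = 24.1
Step 2: 14.0 × 1.718² = 41.3
Step 3: 14.0 × 1.718³ = 71.0

8.1px, 14.0px, 24.1px, 41.3px, 71.0px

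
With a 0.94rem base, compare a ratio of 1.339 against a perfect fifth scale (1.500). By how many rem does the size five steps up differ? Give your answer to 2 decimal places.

3.09rem

At 1.339: 0.94 × 1.339⁵ = 4.0460rem
Perfect fifth: 0.94 × 1.500⁵ = 7.1381rem
Difference: 7.1381 − 4.0460 = 3.0921rem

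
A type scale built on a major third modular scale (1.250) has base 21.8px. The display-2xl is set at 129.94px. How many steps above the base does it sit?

1.250ⁿ = 129.94 / 21.8 = 5.9606
n = ln(5.9606) / ln(1.250) = 1.7852 / 0.2231 ≈ 8.00

8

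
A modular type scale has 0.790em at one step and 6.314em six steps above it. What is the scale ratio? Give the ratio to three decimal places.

1.414

r⁶ = 6.314 / 0.790, so r = (6.314/0.790)^(1/6).
r = 7.9924^(1/6) ≈ 1.4140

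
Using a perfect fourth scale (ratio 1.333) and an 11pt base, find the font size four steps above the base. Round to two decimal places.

11.0 × 1.333⁴ = 11.0 × 3.15733 ≈ 34.73

34.73pt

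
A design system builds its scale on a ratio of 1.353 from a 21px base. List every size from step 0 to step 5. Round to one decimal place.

Step 0: 21px
Step 1: 21.0 × 1.353 = 28.4
Step 2: 21.0 × 1.353² = 38.4
Step 3: 21.0 × 1.353³ = 52.0
Step 4: 21.0 × 1.353⁴ = 70.4
Step 5: 21.0 × 1.353⁵ = 95.2

21.0px, 28.4px, 38.4px, 52.0px, 70.4px, 95.2px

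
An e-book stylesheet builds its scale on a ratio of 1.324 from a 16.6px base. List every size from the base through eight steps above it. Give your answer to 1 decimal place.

Step 0: 16.6px
Step 1: 16.6 × 1.324 = 22.0
Step 2: 16.6 × 1.324² = 29.1
Step 3: 16.6 × 1.324³ = 38.5
Step 4: 16.6 × 1.324⁴ = 51.0
Step 5: 16.6 × 1.324⁵ = 67.5
Step 6: 16.6 × 1.324⁶ = 89.4
Step 7: 16.6 × 1.324⁷ = 118.4
Step 8: 16.6 × 1.324⁸ = 156.8

16.6px, 22.0px, 29.1px, 38.5px, 51.0px, 67.5px, 89.4px, 118.4px, 156.8px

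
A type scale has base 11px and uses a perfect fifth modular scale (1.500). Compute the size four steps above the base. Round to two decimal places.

Every step multiplies by the scale ratio.
11.0 × 1.500⁴ = 11.0 × 5.06250 ≈ 55.69

55.69px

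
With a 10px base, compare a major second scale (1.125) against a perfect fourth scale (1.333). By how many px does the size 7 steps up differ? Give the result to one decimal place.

52.0px

Major second: 10.0 × 1.125⁷ = 22.807px
Perfect fourth: 10.0 × 1.333⁷ = 74.784px
Difference: 74.784 − 22.807 = 51.977px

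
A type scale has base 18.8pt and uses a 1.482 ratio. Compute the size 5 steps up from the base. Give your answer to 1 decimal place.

18.8 × 1.482⁵ = 18.8 × 7.14893 ≈ 134.40

134.4pt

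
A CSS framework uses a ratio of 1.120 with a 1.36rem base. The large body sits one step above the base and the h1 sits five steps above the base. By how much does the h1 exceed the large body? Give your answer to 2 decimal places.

0.87rem

Step 1: 1.36 × 1.120 = 1.5232rem
Step 5: 1.36 × 1.120⁵ = 2.3968rem
Difference: 2.3968 − 1.5232 = 0.8736rem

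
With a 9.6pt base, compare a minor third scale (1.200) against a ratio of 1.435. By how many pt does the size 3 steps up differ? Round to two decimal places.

Minor third: 9.6 × 1.200³ = 16.5888pt
At 1.435: 9.6 × 1.435³ = 28.3679pt
Difference: 28.3679 − 16.5888 = 11.7791pt

11.78pt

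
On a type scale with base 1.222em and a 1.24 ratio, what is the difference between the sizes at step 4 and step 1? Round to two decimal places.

Step 1: 1.222 × 1.24 = 1.5153em
Step 4: 1.222 × 1.24⁴ = 2.8891em
Difference: 2.8891 − 1.5153 = 1.3738em

1.37em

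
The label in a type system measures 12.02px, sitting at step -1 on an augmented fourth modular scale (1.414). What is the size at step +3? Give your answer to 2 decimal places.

The gap is 3 − (-1) = 4 steps, so the factor is 1.414^4.
12.02 × 1.414⁴ = 12.02 × 3.99758 ≈ 48.051

48.05px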